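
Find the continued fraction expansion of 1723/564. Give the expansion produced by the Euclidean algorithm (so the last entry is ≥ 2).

[3; 18, 5, 6]

1723 = 3×564 + 31
564 = 18×31 + 6
31 = 5×6 + 1
6 = 6×1 + 0  (stop)
So 1723/564 = [3; 18, 5, 6].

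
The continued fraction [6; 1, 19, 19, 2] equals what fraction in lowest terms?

Fold from the inside: start with 2/1.
  19 + 1/2 = 39/2
  19 + 2/39 = 743/39
  1 + 39/743 = 782/743
  6 + 743/782 = 5435/782

5435/782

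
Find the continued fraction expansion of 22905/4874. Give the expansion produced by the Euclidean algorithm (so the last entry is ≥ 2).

22905 = 4·4874 + 3409
4874 = 1·3409 + 1465
3409 = 2·1465 + 479
1465 = 3·479 + 28
479 = 17·28 + 3
28 = 9·3 + 1
3 = 3·1 + 0  (stop)
So 22905/4874 = [4; 1, 2, 3, 17, 9, 3].

[4; 1, 2, 3, 17, 9, 3]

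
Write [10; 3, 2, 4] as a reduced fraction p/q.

319/31

Using pₖ = aₖpₖ₋₁ + pₖ₋₂ and qₖ = aₖqₖ₋₁ + qₖ₋₂:
  k=0: a=10, p=10, q=1
  k=1: a=3, p=31, q=3
  k=2: a=2, p=72, q=7
  k=3: a=4, p=319, q=31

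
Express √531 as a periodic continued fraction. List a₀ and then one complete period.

[23; 23, 46]

a₀ = ⌊√531⌋ = 23.
With m₀=0, d₀=1 and mₖ₊₁ = dₖaₖ − mₖ, dₖ₊₁ = (n − mₖ₊₁²)/dₖ, aₖ₊₁ = ⌊(a₀+mₖ₊₁)/dₖ₊₁⌋:
  k=1: m=23, d=2, a=23
  k=2: m=23, d=1, a=46
d=1 and a=2a₀=46 at k=2, so the next step gives (m, d) = (23, 2) again — its k=1 value — and the period has length 2.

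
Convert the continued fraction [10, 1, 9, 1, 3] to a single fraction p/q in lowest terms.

469/43

Fold from the inside: start with 3/1.
  1 + 1/3 = 4/3
  9 + 3/4 = 39/4
  1 + 4/39 = 43/39
  10 + 39/43 = 469/43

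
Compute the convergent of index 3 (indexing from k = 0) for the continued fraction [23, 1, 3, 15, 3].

1449/61

Using pₖ = aₖpₖ₋₁ + pₖ₋₂, qₖ = aₖqₖ₋₁ + qₖ₋₂ (with p₋₁=1, p₋₂=0, q₋₁=0, q₋₂=1):
  k=0: a=23, p=23, q=1
  k=1: a=1, p=24, q=1
  k=2: a=3, p=95, q=4
  k=3: a=15, p=1449, q=61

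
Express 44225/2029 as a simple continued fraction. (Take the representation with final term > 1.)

44225 = 21·2029 + 1616
2029 = 1·1616 + 413
1616 = 3·413 + 377
413 = 1·377 + 36
377 = 10·36 + 17
36 = 2·17 + 2
17 = 8·2 + 1
2 = 2·1 + 0  (stop)
So 44225/2029 = [21; 1, 3, 1, 10, 2, 8, 2].

[21; 1, 3, 1, 10, 2, 8, 2]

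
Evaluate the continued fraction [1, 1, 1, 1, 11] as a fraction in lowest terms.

58/35

Fold from the inside: start with 11/1.
  1 + 1/11 = 12/11
  1 + 11/12 = 23/12
  1 + 12/23 = 35/23
  1 + 23/35 = 58/35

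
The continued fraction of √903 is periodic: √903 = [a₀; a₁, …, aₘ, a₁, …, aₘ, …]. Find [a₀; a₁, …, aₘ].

[30; 20, 60]

a₀ = ⌊√903⌋ = 30.
With m₀=0, d₀=1 and mₖ₊₁ = dₖaₖ − mₖ, dₖ₊₁ = (n − mₖ₊₁²)/dₖ, aₖ₊₁ = ⌊(a₀+mₖ₊₁)/dₖ₊₁⌋:
  k=1: m=30, d=3, a=20
  k=2: m=30, d=1, a=60
d=1 and a=2a₀=60 at k=2, so the next step gives (m, d) = (30, 3) again — its k=1 value — and the period has length 2.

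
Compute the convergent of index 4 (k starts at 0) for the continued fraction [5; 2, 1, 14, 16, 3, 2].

3776/707

Using pₖ = aₖpₖ₋₁ + pₖ₋₂, qₖ = aₖqₖ₋₁ + qₖ₋₂ (with p₋₁=1, p₋₂=0, q₋₁=0, q₋₂=1):
  k=0: a=5, p=5, q=1
  k=1: a=2, p=11, q=2
  k=2: a=1, p=16, q=3
  k=3: a=14, p=235, q=44
  k=4: a=16, p=3776, q=707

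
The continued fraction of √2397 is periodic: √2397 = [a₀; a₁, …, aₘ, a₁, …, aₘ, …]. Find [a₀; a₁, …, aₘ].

[48; 1, 23, 2, 23, 1, 96]

a₀ = ⌊√2397⌋ = 48.
With m₀=0, d₀=1 and mₖ₊₁ = dₖaₖ − mₖ, dₖ₊₁ = (n − mₖ₊₁²)/dₖ, aₖ₊₁ = ⌊(a₀+mₖ₊₁)/dₖ₊₁⌋:
  k=1: m=48, d=93, a=1
  k=2: m=45, d=4, a=23
  k=3: m=47, d=47, a=2
  k=4: m=47, d=4, a=23
  k=5: m=45, d=93, a=1
  k=6: m=48, d=1, a=96
d=1 and a=2a₀=96 at k=6, so the next step gives (m, d) = (48, 93) again — its k=1 value — and the period has length 6.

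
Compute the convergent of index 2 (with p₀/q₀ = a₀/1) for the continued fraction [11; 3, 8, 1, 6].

283/25

Using pₖ = aₖpₖ₋₁ + pₖ₋₂, qₖ = aₖqₖ₋₁ + qₖ₋₂ (with p₋₁=1, p₋₂=0, q₋₁=0, q₋₂=1):
  k=0: a=11, p=11, q=1
  k=1: a=3, p=34, q=3
  k=2: a=8, p=283, q=25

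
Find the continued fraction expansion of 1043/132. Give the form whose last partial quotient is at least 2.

[7; 1, 9, 6, 2]

1043 = 7·132 + 119
132 = 1·119 + 13
119 = 9·13 + 2
13 = 6·2 + 1
2 = 2·1 + 0  (stop)
So 1043/132 = [7; 1, 9, 6, 2].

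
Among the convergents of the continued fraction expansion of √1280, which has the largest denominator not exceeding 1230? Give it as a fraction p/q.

40285/1126

√1280 = [35; 1, 3, 2, 17, 2, 3, 1, 70, …] (period length 8).
Convergents:
  p_0/q_0 = 35/1
  p_1/q_1 = 36/1
  p_2/q_2 = 143/4
  p_3/q_3 = 322/9
  p_4/q_4 = 5617/157
  p_5/q_5 = 11556/323
  p_6/q_6 = 40285/1126
  p_7/q_7 = 51841/1449
q_6 = 1126 ≤ 1230 < 1449 = q_7, so the answer is 40285/1126.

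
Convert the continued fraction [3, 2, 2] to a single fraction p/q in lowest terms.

Using pₖ = aₖpₖ₋₁ + pₖ₋₂ and qₖ = aₖqₖ₋₁ + qₖ₋₂:
  k=0: a=3, p=3, q=1
  k=1: a=2, p=7, q=2
  k=2: a=2, p=17, q=5

17/5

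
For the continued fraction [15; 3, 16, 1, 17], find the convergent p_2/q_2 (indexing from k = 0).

Using pₖ = aₖpₖ₋₁ + pₖ₋₂, qₖ = aₖqₖ₋₁ + qₖ₋₂ (with p₋₁=1, p₋₂=0, q₋₁=0, q₋₂=1):
  k=0: a=15, p=15, q=1
  k=1: a=3, p=46, q=3
  k=2: a=16, p=751, q=49

751/49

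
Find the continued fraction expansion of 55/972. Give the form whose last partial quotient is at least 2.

55 = 0*972 + 55
972 = 17*55 + 37
55 = 1*37 + 18
37 = 2*18 + 1
18 = 18*1 + 0  (stop)
So 55/972 = [0; 17, 1, 2, 18].

[0; 17, 1, 2, 18]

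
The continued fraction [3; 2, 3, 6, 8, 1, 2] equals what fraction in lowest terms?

3998/1165

Fold from the inside: start with 2/1.
  1 + 1/2 = 3/2
  8 + 2/3 = 26/3
  6 + 3/26 = 159/26
  3 + 26/159 = 503/159
  2 + 159/503 = 1165/503
  3 + 503/1165 = 3998/1165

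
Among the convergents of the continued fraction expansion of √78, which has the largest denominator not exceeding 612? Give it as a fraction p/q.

√78 = [8; 1, 4, 1, 16, …] (period length 4).
Convergents:
  p_0/q_0 = 8/1
  p_1/q_1 = 9/1
  p_2/q_2 = 44/5
  p_3/q_3 = 53/6
  p_4/q_4 = 892/101
  p_5/q_5 = 945/107
  p_6/q_6 = 4672/529
  p_7/q_7 = 5617/636
q_6 = 529 ≤ 612 < 636 = q_7, so the answer is 4672/529.

4672/529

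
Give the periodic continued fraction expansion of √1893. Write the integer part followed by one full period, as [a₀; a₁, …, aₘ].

a₀ = ⌊√1893⌋ = 43.

[43; 1, 1, 28, 1, 1, 86]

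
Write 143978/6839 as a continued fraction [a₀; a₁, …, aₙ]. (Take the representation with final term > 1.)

[21; 19, 19, 1, 17]

143978 = 21×6839 + 359
6839 = 19×359 + 18
359 = 19×18 + 17
18 = 1×17 + 1
17 = 17×1 + 0  (stop)
So 143978/6839 = [21; 19, 19, 1, 17].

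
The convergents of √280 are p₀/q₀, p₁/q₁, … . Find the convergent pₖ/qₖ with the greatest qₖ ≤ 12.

√280 = [16; 1, 2, 1, 2, 1, 32, …] (period length 6).
Convergents:
  p_0/q_0 = 16/1
  p_1/q_1 = 17/1
  p_2/q_2 = 50/3
  p_3/q_3 = 67/4
  p_4/q_4 = 184/11
  p_5/q_5 = 251/15
q_4 = 11 ≤ 12 < 15 = q_5, so the answer is 184/11.

184/11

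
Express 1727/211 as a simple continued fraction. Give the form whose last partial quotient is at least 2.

1727 = 8*211 + 39
211 = 5*39 + 16
39 = 2*16 + 7
16 = 2*7 + 2
7 = 3*2 + 1
2 = 2*1 + 0  (stop)
So 1727/211 = [8; 5, 2, 2, 3, 2].

[8; 5, 2, 2, 3, 2]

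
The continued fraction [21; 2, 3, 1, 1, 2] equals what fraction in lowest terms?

Fold from the inside: start with 2/1.
  1 + 1/2 = 3/2
  1 + 2/3 = 5/3
  3 + 3/5 = 18/5
  2 + 5/18 = 41/18
  21 + 18/41 = 879/41

879/41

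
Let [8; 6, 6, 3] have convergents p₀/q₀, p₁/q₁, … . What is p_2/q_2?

Using pₖ = aₖpₖ₋₁ + pₖ₋₂, qₖ = aₖqₖ₋₁ + qₖ₋₂ (with p₋₁=1, p₋₂=0, q₋₁=0, q₋₂=1):
  k=0: a=8, p=8, q=1
  k=1: a=6, p=49, q=6
  k=2: a=6, p=302, q=37

302/37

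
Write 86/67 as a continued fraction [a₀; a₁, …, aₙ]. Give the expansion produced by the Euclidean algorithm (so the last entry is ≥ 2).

[1; 3, 1, 1, 9]

86 = 1*67 + 19
67 = 3*19 + 10
19 = 1*10 + 9
10 = 1*9 + 1
9 = 9*1 + 0  (stop)
So 86/67 = [1; 3, 1, 1, 9].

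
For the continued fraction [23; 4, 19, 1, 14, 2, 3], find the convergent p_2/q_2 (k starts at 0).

1790/77

Using pₖ = aₖpₖ₋₁ + pₖ₋₂, qₖ = aₖqₖ₋₁ + qₖ₋₂ (with p₋₁=1, p₋₂=0, q₋₁=0, q₋₂=1):
  k=0: a=23, p=23, q=1
  k=1: a=4, p=93, q=4
  k=2: a=19, p=1790, q=77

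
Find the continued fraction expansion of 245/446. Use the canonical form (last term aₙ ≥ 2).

245 = 0·446 + 245
446 = 1·245 + 201
245 = 1·201 + 44
201 = 4·44 + 25
44 = 1·25 + 19
25 = 1·19 + 6
19 = 3·6 + 1
6 = 6·1 + 0  (stop)
So 245/446 = [0; 1, 1, 4, 1, 1, 3, 6].

[0; 1, 1, 4, 1, 1, 3, 6]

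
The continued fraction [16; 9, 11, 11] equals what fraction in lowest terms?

17866/1109

Using pₖ = aₖpₖ₋₁ + pₖ₋₂ and qₖ = aₖqₖ₋₁ + qₖ₋₂:
  k=0: a=16, p=16, q=1
  k=1: a=9, p=145, q=9
  k=2: a=11, p=1611, q=100
  k=3: a=11, p=17866, q=1109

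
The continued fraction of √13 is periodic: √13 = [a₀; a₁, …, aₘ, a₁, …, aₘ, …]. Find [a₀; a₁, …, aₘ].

[3; 1, 1, 1, 1, 6]

a₀ = ⌊√13⌋ = 3.
With m₀=0, d₀=1 and mₖ₊₁ = dₖaₖ − mₖ, dₖ₊₁ = (n − mₖ₊₁²)/dₖ, aₖ₊₁ = ⌊(a₀+mₖ₊₁)/dₖ₊₁⌋:
  k=1: m=3, d=4, a=1
  k=2: m=1, d=3, a=1
  k=3: m=2, d=3, a=1
  k=4: m=1, d=4, a=1
  k=5: m=3, d=1, a=6
d=1 and a=2a₀=6 at k=5, so the next step gives (m, d) = (3, 4) again — its k=1 value — and the period has length 5.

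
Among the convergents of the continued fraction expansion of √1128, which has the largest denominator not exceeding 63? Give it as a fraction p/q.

√1128 = [33; 1, 1, 2, 2, 2, 1, 1, 66, …] (period length 8).
Convergents:
  p_0/q_0 = 33/1
  p_1/q_1 = 34/1
  p_2/q_2 = 67/2
  p_3/q_3 = 168/5
  p_4/q_4 = 403/12
  p_5/q_5 = 974/29
  p_6/q_6 = 1377/41
  p_7/q_7 = 2351/70
q_6 = 41 ≤ 63 < 70 = q_7, so the answer is 1377/41.

1377/41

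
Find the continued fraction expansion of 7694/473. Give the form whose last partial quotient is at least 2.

7694 = 16·473 + 126
473 = 3·126 + 95
126 = 1·95 + 31
95 = 3·31 + 2
31 = 15·2 + 1
2 = 2·1 + 0  (stop)
So 7694/473 = [16; 3, 1, 3, 15, 2].

[16; 3, 1, 3, 15, 2]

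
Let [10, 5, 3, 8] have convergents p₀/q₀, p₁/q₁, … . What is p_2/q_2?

Using pₖ = aₖpₖ₋₁ + pₖ₋₂, qₖ = aₖqₖ₋₁ + qₖ₋₂ (with p₋₁=1, p₋₂=0, q₋₁=0, q₋₂=1):
  k=0: a=10, p=10, q=1
  k=1: a=5, p=51, q=5
  k=2: a=3, p=163, q=16

163/16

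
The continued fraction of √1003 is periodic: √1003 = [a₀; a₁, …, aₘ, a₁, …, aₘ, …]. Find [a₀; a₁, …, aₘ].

[31; 1, 2, 31, 2, 1, 62]

a₀ = ⌊√1003⌋ = 31.
With m₀=0, d₀=1 and mₖ₊₁ = dₖaₖ − mₖ, dₖ₊₁ = (n − mₖ₊₁²)/dₖ, aₖ₊₁ = ⌊(a₀+mₖ₊₁)/dₖ₊₁⌋:
  k=1: m=31, d=42, a=1
  k=2: m=11, d=21, a=2
  k=3: m=31, d=2, a=31
  k=4: m=31, d=21, a=2
  k=5: m=11, d=42, a=1
  k=6: m=31, d=1, a=62
d=1 and a=2a₀=62 at k=6, so the next step gives (m, d) = (31, 42) again — its k=1 value — and the period has length 6.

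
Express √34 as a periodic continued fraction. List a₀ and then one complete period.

a₀ = ⌊√34⌋ = 5.
With m₀=0, d₀=1 and mₖ₊₁ = dₖaₖ − mₖ, dₖ₊₁ = (n − mₖ₊₁²)/dₖ, aₖ₊₁ = ⌊(a₀+mₖ₊₁)/dₖ₊₁⌋:
  k=1: m=5, d=9, a=1
  k=2: m=4, d=2, a=4
  k=3: m=4, d=9, a=1
  k=4: m=5, d=1, a=10
d=1 and a=2a₀=10 at k=4, so the next step gives (m, d) = (5, 9) again — its k=1 value — and the period has length 4.

[5; 1, 4, 1, 10]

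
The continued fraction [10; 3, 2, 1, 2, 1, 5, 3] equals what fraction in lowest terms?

6930/673

Fold from the inside: start with 3/1.
  5 + 1/3 = 16/3
  1 + 3/16 = 19/16
  2 + 16/19 = 54/19
  1 + 19/54 = 73/54
  2 + 54/73 = 200/73
  3 + 73/200 = 673/200
  10 + 200/673 = 6930/673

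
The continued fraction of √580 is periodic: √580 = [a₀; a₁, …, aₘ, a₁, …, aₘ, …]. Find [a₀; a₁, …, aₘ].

a₀ = ⌊√580⌋ = 24.
With m₀=0, d₀=1 and mₖ₊₁ = dₖaₖ − mₖ, dₖ₊₁ = (n − mₖ₊₁²)/dₖ, aₖ₊₁ = ⌊(a₀+mₖ₊₁)/dₖ₊₁⌋:
  k=1: m=24, d=4, a=12
  k=2: m=24, d=1, a=48
d=1 and a=2a₀=48 at k=2, so the next step gives (m, d) = (24, 4) again — its k=1 value — and the period has length 2.

[24; 12, 48]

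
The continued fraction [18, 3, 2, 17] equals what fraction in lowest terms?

Fold from the inside: start with 17/1.
  2 + 1/17 = 35/17
  3 + 17/35 = 122/35
  18 + 35/122 = 2231/122

2231/122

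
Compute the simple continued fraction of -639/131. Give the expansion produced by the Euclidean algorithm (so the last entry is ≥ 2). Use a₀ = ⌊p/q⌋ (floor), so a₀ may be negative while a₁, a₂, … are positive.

[-5; 8, 5, 3]

-639 = -5*131 + 16
131 = 8*16 + 3
16 = 5*3 + 1
3 = 3*1 + 0  (stop)
So -639/131 = [-5; 8, 5, 3].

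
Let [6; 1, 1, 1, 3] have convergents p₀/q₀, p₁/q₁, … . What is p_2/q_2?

13/2

Using pₖ = aₖpₖ₋₁ + pₖ₋₂, qₖ = aₖqₖ₋₁ + qₖ₋₂ (with p₋₁=1, p₋₂=0, q₋₁=0, q₋₂=1):
  k=0: a=6, p=6, q=1
  k=1: a=1, p=7, q=1
  k=2: a=1, p=13, q=2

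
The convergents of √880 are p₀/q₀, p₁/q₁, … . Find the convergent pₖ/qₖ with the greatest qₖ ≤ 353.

5310/179

√880 = [29; 1, 1, 1, 58, …] (period length 4).
Convergents:
  p_0/q_0 = 29/1
  p_1/q_1 = 30/1
  p_2/q_2 = 59/2
  p_3/q_3 = 89/3
  p_4/q_4 = 5221/176
  p_5/q_5 = 5310/179
  p_6/q_6 = 10531/355
q_5 = 179 ≤ 353 < 355 = q_6, so the answer is 5310/179.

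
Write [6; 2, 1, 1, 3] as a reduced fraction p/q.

115/18

Using pₖ = aₖpₖ₋₁ + pₖ₋₂ and qₖ = aₖqₖ₋₁ + qₖ₋₂:
  k=0: a=6, p=6, q=1
  k=1: a=2, p=13, q=2
  k=2: a=1, p=19, q=3
  k=3: a=1, p=32, q=5
  k=4: a=3, p=115, q=18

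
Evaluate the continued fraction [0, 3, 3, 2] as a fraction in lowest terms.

7/23

Fold from the inside: start with 2/1.
  3 + 1/2 = 7/2
  3 + 2/7 = 23/7
  0 + 7/23 = 7/23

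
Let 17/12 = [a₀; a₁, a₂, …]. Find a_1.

2

17 = 1·12 + 5   →  a_0 = 1
12 = 2·5 + 2   →  a_1 = 2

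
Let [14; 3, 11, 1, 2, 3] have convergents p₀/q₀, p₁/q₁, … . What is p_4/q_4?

1547/108

Using pₖ = aₖpₖ₋₁ + pₖ₋₂, qₖ = aₖqₖ₋₁ + qₖ₋₂ (with p₋₁=1, p₋₂=0, q₋₁=0, q₋₂=1):
  k=0: a=14, p=14, q=1
  k=1: a=3, p=43, q=3
  k=2: a=11, p=487, q=34
  k=3: a=1, p=530, q=37
  k=4: a=2, p=1547, q=108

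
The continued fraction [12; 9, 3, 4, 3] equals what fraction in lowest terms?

4734/391

Fold from the inside: start with 3/1.
  4 + 1/3 = 13/3
  3 + 3/13 = 42/13
  9 + 13/42 = 391/42
  12 + 42/391 = 4734/391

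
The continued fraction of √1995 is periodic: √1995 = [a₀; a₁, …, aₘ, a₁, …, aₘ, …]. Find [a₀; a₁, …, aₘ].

[44; 1, 1, 1, 88]

a₀ = ⌊√1995⌋ = 44.
With m₀=0, d₀=1 and mₖ₊₁ = dₖaₖ − mₖ, dₖ₊₁ = (n − mₖ₊₁²)/dₖ, aₖ₊₁ = ⌊(a₀+mₖ₊₁)/dₖ₊₁⌋:
  k=1: m=44, d=59, a=1
  k=2: m=15, d=30, a=1
  k=3: m=15, d=59, a=1
  k=4: m=44, d=1, a=88
d=1 and a=2a₀=88 at k=4, so the next step gives (m, d) = (44, 59) again — its k=1 value — and the period has length 4.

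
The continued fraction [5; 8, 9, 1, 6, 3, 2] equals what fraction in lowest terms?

20878/4075

Fold from the inside: start with 2/1.
  3 + 1/2 = 7/2
  6 + 2/7 = 44/7
  1 + 7/44 = 51/44
  9 + 44/51 = 503/51
  8 + 51/503 = 4075/503
  5 + 503/4075 = 20878/4075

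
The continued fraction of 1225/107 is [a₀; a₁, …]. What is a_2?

1225 = 11·107 + 48   →  a_0 = 11
107 = 2·48 + 11   →  a_1 = 2
48 = 4·11 + 4   →  a_2 = 4

4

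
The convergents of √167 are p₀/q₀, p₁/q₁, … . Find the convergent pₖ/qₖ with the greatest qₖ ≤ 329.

√167 = [12; 1, 11, 1, 24, …] (period length 4).
Convergents:
  p_0/q_0 = 12/1
  p_1/q_1 = 13/1
  p_2/q_2 = 155/12
  p_3/q_3 = 168/13
  p_4/q_4 = 4187/324
  p_5/q_5 = 4355/337
q_4 = 324 ≤ 329 < 337 = q_5, so the answer is 4187/324.

4187/324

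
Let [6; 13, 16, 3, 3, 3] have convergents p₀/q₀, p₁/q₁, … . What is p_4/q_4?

12937/2129

Using pₖ = aₖpₖ₋₁ + pₖ₋₂, qₖ = aₖqₖ₋₁ + qₖ₋₂ (with p₋₁=1, p₋₂=0, q₋₁=0, q₋₂=1):
  k=0: a=6, p=6, q=1
  k=1: a=13, p=79, q=13
  k=2: a=16, p=1270, q=209
  k=3: a=3, p=3889, q=640
  k=4: a=3, p=12937, q=2129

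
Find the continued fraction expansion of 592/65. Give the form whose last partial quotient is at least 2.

[9; 9, 3, 2]

592 = 9×65 + 7
65 = 9×7 + 2
7 = 3×2 + 1
2 = 2×1 + 0  (stop)
So 592/65 = [9; 9, 3, 2].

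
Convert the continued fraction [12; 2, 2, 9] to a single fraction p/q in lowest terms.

583/47

Fold from the inside: start with 9/1.
  2 + 1/9 = 19/9
  2 + 9/19 = 47/19
  12 + 19/47 = 583/47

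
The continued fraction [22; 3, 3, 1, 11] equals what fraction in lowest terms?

3413/153

Fold from the inside: start with 11/1.
  1 + 1/11 = 12/11
  3 + 11/12 = 47/12
  3 + 12/47 = 153/47
  22 + 47/153 = 3413/153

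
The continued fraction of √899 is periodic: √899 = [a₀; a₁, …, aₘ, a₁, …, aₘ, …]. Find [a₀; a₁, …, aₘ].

a₀ = ⌊√899⌋ = 29.
With m₀=0, d₀=1 and mₖ₊₁ = dₖaₖ − mₖ, dₖ₊₁ = (n − mₖ₊₁²)/dₖ, aₖ₊₁ = ⌊(a₀+mₖ₊₁)/dₖ₊₁⌋:
  k=1: m=29, d=58, a=1
  k=2: m=29, d=1, a=58
d=1 and a=2a₀=58 at k=2, so the next step gives (m, d) = (29, 58) again — its k=1 value — and the period has length 2.

[29; 1, 58]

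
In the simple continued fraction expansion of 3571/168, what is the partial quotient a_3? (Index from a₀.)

9

3571 = 21·168 + 43   →  a_0 = 21
168 = 3·43 + 39   →  a_1 = 3
43 = 1·39 + 4   →  a_2 = 1
39 = 9·4 + 3   →  a_3 = 9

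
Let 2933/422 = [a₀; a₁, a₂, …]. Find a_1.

2933 = 6·422 + 401   →  a_0 = 6
422 = 1·401 + 21   →  a_1 = 1

1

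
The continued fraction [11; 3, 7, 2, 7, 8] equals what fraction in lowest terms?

Using pₖ = aₖpₖ₋₁ + pₖ₋₂ and qₖ = aₖqₖ₋₁ + qₖ₋₂:
  k=0: a=11, p=11, q=1
  k=1: a=3, p=34, q=3
  k=2: a=7, p=249, q=22
  k=3: a=2, p=532, q=47
  k=4: a=7, p=3973, q=351
  k=5: a=8, p=32316, q=2855

32316/2855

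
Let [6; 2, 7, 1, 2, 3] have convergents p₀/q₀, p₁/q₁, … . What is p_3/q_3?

110/17

Using pₖ = aₖpₖ₋₁ + pₖ₋₂, qₖ = aₖqₖ₋₁ + qₖ₋₂ (with p₋₁=1, p₋₂=0, q₋₁=0, q₋₂=1):
  k=0: a=6, p=6, q=1
  k=1: a=2, p=13, q=2
  k=2: a=7, p=97, q=15
  k=3: a=1, p=110, q=17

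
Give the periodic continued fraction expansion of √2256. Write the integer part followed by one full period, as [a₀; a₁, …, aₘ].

[47; 2, 94]

a₀ = ⌊√2256⌋ = 47.
With m₀=0, d₀=1 and mₖ₊₁ = dₖaₖ − mₖ, dₖ₊₁ = (n − mₖ₊₁²)/dₖ, aₖ₊₁ = ⌊(a₀+mₖ₊₁)/dₖ₊₁⌋:
  k=1: m=47, d=47, a=2
  k=2: m=47, d=1, a=94
d=1 and a=2a₀=94 at k=2, so the next step gives (m, d) = (47, 47) again — its k=1 value — and the period has length 2.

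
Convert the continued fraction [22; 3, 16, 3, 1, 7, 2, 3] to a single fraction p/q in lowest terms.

Using pₖ = aₖpₖ₋₁ + pₖ₋₂ and qₖ = aₖqₖ₋₁ + qₖ₋₂:
  k=0: a=22, p=22, q=1
  k=1: a=3, p=67, q=3
  k=2: a=16, p=1094, q=49
  k=3: a=3, p=3349, q=150
  k=4: a=1, p=4443, q=199
  k=5: a=7, p=34450, q=1543
  k=6: a=2, p=73343, q=3285
  k=7: a=3, p=254479, q=11398

254479/11398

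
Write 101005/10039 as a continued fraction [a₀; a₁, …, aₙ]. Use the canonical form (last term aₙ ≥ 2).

[10; 16, 3, 11, 18]

101005 = 10*10039 + 615
10039 = 16*615 + 199
615 = 3*199 + 18
199 = 11*18 + 1
18 = 18*1 + 0  (stop)
So 101005/10039 = [10; 16, 3, 11, 18].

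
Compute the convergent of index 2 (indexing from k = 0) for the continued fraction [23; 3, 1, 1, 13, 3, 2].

Using pₖ = aₖpₖ₋₁ + pₖ₋₂, qₖ = aₖqₖ₋₁ + qₖ₋₂ (with p₋₁=1, p₋₂=0, q₋₁=0, q₋₂=1):
  k=0: a=23, p=23, q=1
  k=1: a=3, p=70, q=3
  k=2: a=1, p=93, q=4

93/4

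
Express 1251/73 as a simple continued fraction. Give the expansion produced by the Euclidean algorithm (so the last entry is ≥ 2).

1251 = 17*73 + 10
73 = 7*10 + 3
10 = 3*3 + 1
3 = 3*1 + 0  (stop)
So 1251/73 = [17; 7, 3, 3].

[17; 7, 3, 3]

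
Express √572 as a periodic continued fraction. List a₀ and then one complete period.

a₀ = ⌊√572⌋ = 23.
With m₀=0, d₀=1 and mₖ₊₁ = dₖaₖ − mₖ, dₖ₊₁ = (n − mₖ₊₁²)/dₖ, aₖ₊₁ = ⌊(a₀+mₖ₊₁)/dₖ₊₁⌋:
  k=1: m=23, d=43, a=1
  k=2: m=20, d=4, a=10
  k=3: m=20, d=43, a=1
  k=4: m=23, d=1, a=46
d=1 and a=2a₀=46 at k=4, so the next step gives (m, d) = (23, 43) again — its k=1 value — and the period has length 4.

[23; 1, 10, 1, 46]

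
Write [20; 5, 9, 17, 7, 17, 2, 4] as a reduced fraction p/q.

Fold from the inside: start with 4/1.
  2 + 1/4 = 9/4
  17 + 4/9 = 157/9
  7 + 9/157 = 1108/157
  17 + 157/1108 = 18993/1108
  9 + 1108/18993 = 172045/18993
  5 + 18993/172045 = 879218/172045
  20 + 172045/879218 = 17756405/879218

17756405/879218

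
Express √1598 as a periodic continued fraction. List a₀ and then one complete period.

a₀ = ⌊√1598⌋ = 39.
With m₀=0, d₀=1 and mₖ₊₁ = dₖaₖ − mₖ, dₖ₊₁ = (n − mₖ₊₁²)/dₖ, aₖ₊₁ = ⌊(a₀+mₖ₊₁)/dₖ₊₁⌋:
  k=1: m=39, d=77, a=1
  k=2: m=38, d=2, a=38
  k=3: m=38, d=77, a=1
  k=4: m=39, d=1, a=78
d=1 and a=2a₀=78 at k=4, so the next step gives (m, d) = (39, 77) again — its k=1 value — and the period has length 4.

[39; 1, 38, 1, 78]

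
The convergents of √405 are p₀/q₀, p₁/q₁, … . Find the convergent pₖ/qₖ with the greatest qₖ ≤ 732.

√405 = [20; 8, 40, …] (period length 2).
Convergents:
  p_0/q_0 = 20/1
  p_1/q_1 = 161/8
  p_2/q_2 = 6460/321
  p_3/q_3 = 51841/2576
q_2 = 321 ≤ 732 < 2576 = q_3, so the answer is 6460/321.

6460/321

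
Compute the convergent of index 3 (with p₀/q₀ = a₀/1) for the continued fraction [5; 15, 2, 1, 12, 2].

Using pₖ = aₖpₖ₋₁ + pₖ₋₂, qₖ = aₖqₖ₋₁ + qₖ₋₂ (with p₋₁=1, p₋₂=0, q₋₁=0, q₋₂=1):
  k=0: a=5, p=5, q=1
  k=1: a=15, p=76, q=15
  k=2: a=2, p=157, q=31
  k=3: a=1, p=233, q=46

233/46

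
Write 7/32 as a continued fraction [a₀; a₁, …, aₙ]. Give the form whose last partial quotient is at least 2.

[0; 4, 1, 1, 3]

7 = 0·32 + 7
32 = 4·7 + 4
7 = 1·4 + 3
4 = 1·3 + 1
3 = 3·1 + 0  (stop)
So 7/32 = [0; 4, 1, 1, 3].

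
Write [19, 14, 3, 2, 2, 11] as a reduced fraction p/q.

Fold from the inside: start with 11/1.
  2 + 1/11 = 23/11
  2 + 11/23 = 57/23
  3 + 23/57 = 194/57
  14 + 57/194 = 2773/194
  19 + 194/2773 = 52881/2773

52881/2773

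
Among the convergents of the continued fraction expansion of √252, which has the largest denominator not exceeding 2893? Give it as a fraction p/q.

√252 = [15; 1, 6, 1, 30, …] (period length 4).
Convergents:
  p_0/q_0 = 15/1
  p_1/q_1 = 16/1
  p_2/q_2 = 111/7
  p_3/q_3 = 127/8
  p_4/q_4 = 3921/247
  p_5/q_5 = 4048/255
  p_6/q_6 = 28209/1777
  p_7/q_7 = 32257/2032
  p_8/q_8 = 995919/62737
q_7 = 2032 ≤ 2893 < 62737 = q_8, so the answer is 32257/2032.

32257/2032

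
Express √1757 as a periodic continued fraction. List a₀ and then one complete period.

a₀ = ⌊√1757⌋ = 41.
With m₀=0, d₀=1 and mₖ₊₁ = dₖaₖ − mₖ, dₖ₊₁ = (n − mₖ₊₁²)/dₖ, aₖ₊₁ = ⌊(a₀+mₖ₊₁)/dₖ₊₁⌋:
  k=1: m=41, d=76, a=1
  k=2: m=35, d=7, a=10
  k=3: m=35, d=76, a=1
  k=4: m=41, d=1, a=82
d=1 and a=2a₀=82 at k=4, so the next step gives (m, d) = (41, 76) again — its k=1 value — and the period has length 4.

[41; 1, 10, 1, 82]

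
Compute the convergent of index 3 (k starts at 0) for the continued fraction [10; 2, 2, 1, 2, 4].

Using pₖ = aₖpₖ₋₁ + pₖ₋₂, qₖ = aₖqₖ₋₁ + qₖ₋₂ (with p₋₁=1, p₋₂=0, q₋₁=0, q₋₂=1):
  k=0: a=10, p=10, q=1
  k=1: a=2, p=21, q=2
  k=2: a=2, p=52, q=5
  k=3: a=1, p=73, q=7

73/7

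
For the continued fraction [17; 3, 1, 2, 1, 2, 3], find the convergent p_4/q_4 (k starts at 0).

Using pₖ = aₖpₖ₋₁ + pₖ₋₂, qₖ = aₖqₖ₋₁ + qₖ₋₂ (with p₋₁=1, p₋₂=0, q₋₁=0, q₋₂=1):
  k=0: a=17, p=17, q=1
  k=1: a=3, p=52, q=3
  k=2: a=1, p=69, q=4
  k=3: a=2, p=190, q=11
  k=4: a=1, p=259, q=15

259/15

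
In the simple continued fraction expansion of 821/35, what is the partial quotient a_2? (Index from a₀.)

5

821 = 23·35 + 16   →  a_0 = 23
35 = 2·16 + 3   →  a_1 = 2
16 = 5·3 + 1   →  a_2 = 5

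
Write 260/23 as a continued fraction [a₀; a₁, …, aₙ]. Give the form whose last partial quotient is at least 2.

260 = 11×23 + 7
23 = 3×7 + 2
7 = 3×2 + 1
2 = 2×1 + 0  (stop)
So 260/23 = [11; 3, 3, 2].

[11; 3, 3, 2]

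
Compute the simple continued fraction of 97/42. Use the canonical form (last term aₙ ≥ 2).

97 = 2*42 + 13
42 = 3*13 + 3
13 = 4*3 + 1
3 = 3*1 + 0  (stop)
So 97/42 = [2; 3, 4, 3].

[2; 3, 4, 3]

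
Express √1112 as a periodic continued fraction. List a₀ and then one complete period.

a₀ = ⌊√1112⌋ = 33.
With m₀=0, d₀=1 and mₖ₊₁ = dₖaₖ − mₖ, dₖ₊₁ = (n − mₖ₊₁²)/dₖ, aₖ₊₁ = ⌊(a₀+mₖ₊₁)/dₖ₊₁⌋:
  k=1: m=33, d=23, a=2
  k=2: m=13, d=41, a=1
  k=3: m=28, d=8, a=7
  k=4: m=28, d=41, a=1
  k=5: m=13, d=23, a=2
  k=6: m=33, d=1, a=66
d=1 and a=2a₀=66 at k=6, so the next step gives (m, d) = (33, 23) again — its k=1 value — and the period has length 6.

[33; 2, 1, 7, 1, 2, 66]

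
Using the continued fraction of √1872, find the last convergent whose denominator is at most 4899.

168610/3897

√1872 = [43; 3, 1, 3, 86, …] (period length 4).
Convergents:
  p_0/q_0 = 43/1
  p_1/q_1 = 130/3
  p_2/q_2 = 173/4
  p_3/q_3 = 649/15
  p_4/q_4 = 55987/1294
  p_5/q_5 = 168610/3897
  p_6/q_6 = 224597/5191
q_5 = 3897 ≤ 4899 < 5191 = q_6, so the answer is 168610/3897.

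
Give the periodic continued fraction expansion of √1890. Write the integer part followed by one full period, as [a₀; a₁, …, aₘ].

a₀ = ⌊√1890⌋ = 43.

[43; 2, 9, 6, 9, 2, 86]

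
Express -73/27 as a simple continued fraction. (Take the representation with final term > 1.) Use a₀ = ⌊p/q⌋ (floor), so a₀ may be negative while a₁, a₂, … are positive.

-73 = -3*27 + 8
27 = 3*8 + 3
8 = 2*3 + 2
3 = 1*2 + 1
2 = 2*1 + 0  (stop)
So -73/27 = [-3; 3, 2, 1, 2].

[-3; 3, 2, 1, 2]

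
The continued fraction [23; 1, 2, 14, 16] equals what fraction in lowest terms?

16359/691

Fold from the inside: start with 16/1.
  14 + 1/16 = 225/16
  2 + 16/225 = 466/225
  1 + 225/466 = 691/466
  23 + 466/691 = 16359/691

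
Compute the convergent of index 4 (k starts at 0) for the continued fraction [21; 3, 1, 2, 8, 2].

1957/92

Using pₖ = aₖpₖ₋₁ + pₖ₋₂, qₖ = aₖqₖ₋₁ + qₖ₋₂ (with p₋₁=1, p₋₂=0, q₋₁=0, q₋₂=1):
  k=0: a=21, p=21, q=1
  k=1: a=3, p=64, q=3
  k=2: a=1, p=85, q=4
  k=3: a=2, p=234, q=11
  k=4: a=8, p=1957, q=92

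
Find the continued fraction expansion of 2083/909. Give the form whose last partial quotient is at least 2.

2083 = 2×909 + 265
909 = 3×265 + 114
265 = 2×114 + 37
114 = 3×37 + 3
37 = 12×3 + 1
3 = 3×1 + 0  (stop)
So 2083/909 = [2; 3, 2, 3, 12, 3].

[2; 3, 2, 3, 12, 3]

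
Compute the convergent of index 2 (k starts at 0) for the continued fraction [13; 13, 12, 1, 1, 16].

2053/157

Using pₖ = aₖpₖ₋₁ + pₖ₋₂, qₖ = aₖqₖ₋₁ + qₖ₋₂ (with p₋₁=1, p₋₂=0, q₋₁=0, q₋₂=1):
  k=0: a=13, p=13, q=1
  k=1: a=13, p=170, q=13
  k=2: a=12, p=2053, q=157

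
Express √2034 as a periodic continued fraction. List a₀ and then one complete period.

[45; 10, 90]

a₀ = ⌊√2034⌋ = 45.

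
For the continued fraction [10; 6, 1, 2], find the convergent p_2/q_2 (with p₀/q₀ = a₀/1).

Using pₖ = aₖpₖ₋₁ + pₖ₋₂, qₖ = aₖqₖ₋₁ + qₖ₋₂ (with p₋₁=1, p₋₂=0, q₋₁=0, q₋₂=1):
  k=0: a=10, p=10, q=1
  k=1: a=6, p=61, q=6
  k=2: a=1, p=71, q=7

71/7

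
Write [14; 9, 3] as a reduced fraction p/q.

Fold from the inside: start with 3/1.
  9 + 1/3 = 28/3
  14 + 3/28 = 395/28

395/28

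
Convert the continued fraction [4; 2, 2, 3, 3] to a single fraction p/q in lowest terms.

Fold from the inside: start with 3/1.
  3 + 1/3 = 10/3
  2 + 3/10 = 23/10
  2 + 10/23 = 56/23
  4 + 23/56 = 247/56

247/56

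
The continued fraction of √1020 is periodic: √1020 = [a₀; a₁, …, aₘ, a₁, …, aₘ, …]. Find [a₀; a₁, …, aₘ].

[31; 1, 14, 1, 62]

a₀ = ⌊√1020⌋ = 31.
With m₀=0, d₀=1 and mₖ₊₁ = dₖaₖ − mₖ, dₖ₊₁ = (n − mₖ₊₁²)/dₖ, aₖ₊₁ = ⌊(a₀+mₖ₊₁)/dₖ₊₁⌋:
  k=1: m=31, d=59, a=1
  k=2: m=28, d=4, a=14
  k=3: m=28, d=59, a=1
  k=4: m=31, d=1, a=62
d=1 and a=2a₀=62 at k=4, so the next step gives (m, d) = (31, 59) again — its k=1 value — and the period has length 4.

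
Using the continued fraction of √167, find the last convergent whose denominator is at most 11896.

√167 = [12; 1, 11, 1, 24, …] (period length 4).
Convergents:
  p_0/q_0 = 12/1
  p_1/q_1 = 13/1
  p_2/q_2 = 155/12
  p_3/q_3 = 168/13
  p_4/q_4 = 4187/324
  p_5/q_5 = 4355/337
  p_6/q_6 = 52092/4031
  p_7/q_7 = 56447/4368
  p_8/q_8 = 1406820/108863
q_7 = 4368 ≤ 11896 < 108863 = q_8, so the answer is 56447/4368.

56447/4368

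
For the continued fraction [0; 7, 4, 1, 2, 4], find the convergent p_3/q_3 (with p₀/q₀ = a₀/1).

Using pₖ = aₖpₖ₋₁ + pₖ₋₂, qₖ = aₖqₖ₋₁ + qₖ₋₂ (with p₋₁=1, p₋₂=0, q₋₁=0, q₋₂=1):
  k=0: a=0, p=0, q=1
  k=1: a=7, p=1, q=7
  k=2: a=4, p=4, q=29
  k=3: a=1, p=5, q=36

5/36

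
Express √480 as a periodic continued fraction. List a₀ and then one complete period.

[21; 1, 9, 1, 42]

a₀ = ⌊√480⌋ = 21.
With m₀=0, d₀=1 and mₖ₊₁ = dₖaₖ − mₖ, dₖ₊₁ = (n − mₖ₊₁²)/dₖ, aₖ₊₁ = ⌊(a₀+mₖ₊₁)/dₖ₊₁⌋:
  k=1: m=21, d=39, a=1
  k=2: m=18, d=4, a=9
  k=3: m=18, d=39, a=1
  k=4: m=21, d=1, a=42
d=1 and a=2a₀=42 at k=4, so the next step gives (m, d) = (21, 39) again — its k=1 value — and the period has length 4.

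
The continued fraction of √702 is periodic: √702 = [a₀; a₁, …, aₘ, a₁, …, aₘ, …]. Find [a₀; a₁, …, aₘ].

[26; 2, 52]

a₀ = ⌊√702⌋ = 26.
With m₀=0, d₀=1 and mₖ₊₁ = dₖaₖ − mₖ, dₖ₊₁ = (n − mₖ₊₁²)/dₖ, aₖ₊₁ = ⌊(a₀+mₖ₊₁)/dₖ₊₁⌋:
  k=1: m=26, d=26, a=2
  k=2: m=26, d=1, a=52
d=1 and a=2a₀=52 at k=2, so the next step gives (m, d) = (26, 26) again — its k=1 value — and the period has length 2.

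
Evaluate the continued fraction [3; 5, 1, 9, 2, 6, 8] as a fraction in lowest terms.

20753/6548

Fold from the inside: start with 8/1.
  6 + 1/8 = 49/8
  2 + 8/49 = 106/49
  9 + 49/106 = 1003/106
  1 + 106/1003 = 1109/1003
  5 + 1003/1109 = 6548/1109
  3 + 1109/6548 = 20753/6548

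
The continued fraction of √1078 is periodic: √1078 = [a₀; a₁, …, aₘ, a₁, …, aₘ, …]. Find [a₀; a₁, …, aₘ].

[32; 1, 4, 1, 64]

a₀ = ⌊√1078⌋ = 32.
With m₀=0, d₀=1 and mₖ₊₁ = dₖaₖ − mₖ, dₖ₊₁ = (n − mₖ₊₁²)/dₖ, aₖ₊₁ = ⌊(a₀+mₖ₊₁)/dₖ₊₁⌋:
  k=1: m=32, d=54, a=1
  k=2: m=22, d=11, a=4
  k=3: m=22, d=54, a=1
  k=4: m=32, d=1, a=64
d=1 and a=2a₀=64 at k=4, so the next step gives (m, d) = (32, 54) again — its k=1 value — and the period has length 4.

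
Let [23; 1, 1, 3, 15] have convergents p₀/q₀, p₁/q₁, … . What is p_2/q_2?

47/2

Using pₖ = aₖpₖ₋₁ + pₖ₋₂, qₖ = aₖqₖ₋₁ + qₖ₋₂ (with p₋₁=1, p₋₂=0, q₋₁=0, q₋₂=1):
  k=0: a=23, p=23, q=1
  k=1: a=1, p=24, q=1
  k=2: a=1, p=47, q=2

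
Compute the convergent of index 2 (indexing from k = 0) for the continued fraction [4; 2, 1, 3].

Using pₖ = aₖpₖ₋₁ + pₖ₋₂, qₖ = aₖqₖ₋₁ + qₖ₋₂ (with p₋₁=1, p₋₂=0, q₋₁=0, q₋₂=1):
  k=0: a=4, p=4, q=1
  k=1: a=2, p=9, q=2
  k=2: a=1, p=13, q=3

13/3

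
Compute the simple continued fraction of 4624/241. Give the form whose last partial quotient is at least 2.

[19; 5, 2, 1, 4, 3]

4624 = 19·241 + 45
241 = 5·45 + 16
45 = 2·16 + 13
16 = 1·13 + 3
13 = 4·3 + 1
3 = 3·1 + 0  (stop)
So 4624/241 = [19; 5, 2, 1, 4, 3].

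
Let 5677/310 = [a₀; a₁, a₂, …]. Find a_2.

5677 = 18·310 + 97   →  a_0 = 18
310 = 3·97 + 19   →  a_1 = 3
97 = 5·19 + 2   →  a_2 = 5

5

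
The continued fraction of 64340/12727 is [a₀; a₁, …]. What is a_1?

18

64340 = 5·12727 + 705   →  a_0 = 5
12727 = 18·705 + 37   →  a_1 = 18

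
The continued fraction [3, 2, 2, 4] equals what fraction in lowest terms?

Using pₖ = aₖpₖ₋₁ + pₖ₋₂ and qₖ = aₖqₖ₋₁ + qₖ₋₂:
  k=0: a=3, p=3, q=1
  k=1: a=2, p=7, q=2
  k=2: a=2, p=17, q=5
  k=3: a=4, p=75, q=22

75/22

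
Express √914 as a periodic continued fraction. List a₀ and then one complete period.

a₀ = ⌊√914⌋ = 30.
With m₀=0, d₀=1 and mₖ₊₁ = dₖaₖ − mₖ, dₖ₊₁ = (n − mₖ₊₁²)/dₖ, aₖ₊₁ = ⌊(a₀+mₖ₊₁)/dₖ₊₁⌋:
  k=1: m=30, d=14, a=4
  k=2: m=26, d=17, a=3
  k=3: m=25, d=17, a=3
  k=4: m=26, d=14, a=4
  k=5: m=30, d=1, a=60
d=1 and a=2a₀=60 at k=5, so the next step gives (m, d) = (30, 14) again — its k=1 value — and the period has length 5.

[30; 4, 3, 3, 4, 60]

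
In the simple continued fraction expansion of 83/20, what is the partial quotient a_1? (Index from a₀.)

6

83 = 4·20 + 3   →  a_0 = 4
20 = 6·3 + 2   →  a_1 = 6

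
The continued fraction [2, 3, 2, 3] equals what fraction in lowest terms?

55/24

Fold from the inside: start with 3/1.
  2 + 1/3 = 7/3
  3 + 3/7 = 24/7
  2 + 7/24 = 55/24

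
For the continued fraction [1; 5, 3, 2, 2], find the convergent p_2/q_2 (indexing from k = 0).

19/16

Using pₖ = aₖpₖ₋₁ + pₖ₋₂, qₖ = aₖqₖ₋₁ + qₖ₋₂ (with p₋₁=1, p₋₂=0, q₋₁=0, q₋₂=1):
  k=0: a=1, p=1, q=1
  k=1: a=5, p=6, q=5
  k=2: a=3, p=19, q=16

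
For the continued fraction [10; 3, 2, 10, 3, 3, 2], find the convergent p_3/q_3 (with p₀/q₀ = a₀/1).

751/73

Using pₖ = aₖpₖ₋₁ + pₖ₋₂, qₖ = aₖqₖ₋₁ + qₖ₋₂ (with p₋₁=1, p₋₂=0, q₋₁=0, q₋₂=1):
  k=0: a=10, p=10, q=1
  k=1: a=3, p=31, q=3
  k=2: a=2, p=72, q=7
  k=3: a=10, p=751, q=73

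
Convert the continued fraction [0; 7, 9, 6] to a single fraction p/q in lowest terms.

Using pₖ = aₖpₖ₋₁ + pₖ₋₂ and qₖ = aₖqₖ₋₁ + qₖ₋₂:
  k=0: a=0, p=0, q=1
  k=1: a=7, p=1, q=7
  k=2: a=9, p=9, q=64
  k=3: a=6, p=55, q=391

55/391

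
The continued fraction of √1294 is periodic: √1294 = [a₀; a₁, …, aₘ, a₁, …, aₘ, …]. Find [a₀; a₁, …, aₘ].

a₀ = ⌊√1294⌋ = 35.
With m₀=0, d₀=1 and mₖ₊₁ = dₖaₖ − mₖ, dₖ₊₁ = (n − mₖ₊₁²)/dₖ, aₖ₊₁ = ⌊(a₀+mₖ₊₁)/dₖ₊₁⌋:
  k=1: m=35, d=69, a=1
  k=2: m=34, d=2, a=34
  k=3: m=34, d=69, a=1
  k=4: m=35, d=1, a=70
d=1 and a=2a₀=70 at k=4, so the next step gives (m, d) = (35, 69) again — its k=1 value — and the period has length 4.

[35; 1, 34, 1, 70]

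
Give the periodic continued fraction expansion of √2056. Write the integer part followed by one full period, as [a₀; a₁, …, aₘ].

[45; 2, 1, 10, 1, 2, 90]

a₀ = ⌊√2056⌋ = 45.
With m₀=0, d₀=1 and mₖ₊₁ = dₖaₖ − mₖ, dₖ₊₁ = (n − mₖ₊₁²)/dₖ, aₖ₊₁ = ⌊(a₀+mₖ₊₁)/dₖ₊₁⌋:
  k=1: m=45, d=31, a=2
  k=2: m=17, d=57, a=1
  k=3: m=40, d=8, a=10
  k=4: m=40, d=57, a=1
  k=5: m=17, d=31, a=2
  k=6: m=45, d=1, a=90
d=1 and a=2a₀=90 at k=6, so the next step gives (m, d) = (45, 31) again — its k=1 value — and the period has length 6.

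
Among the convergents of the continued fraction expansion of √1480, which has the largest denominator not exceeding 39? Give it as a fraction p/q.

654/17

√1480 = [38; 2, 8, 19, 8, 2, 76, …] (period length 6).
Convergents:
  p_0/q_0 = 38/1
  p_1/q_1 = 77/2
  p_2/q_2 = 654/17
  p_3/q_3 = 12503/325
q_2 = 17 ≤ 39 < 325 = q_3, so the answer is 654/17.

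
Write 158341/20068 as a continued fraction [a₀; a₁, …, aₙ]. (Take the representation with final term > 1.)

158341 = 7*20068 + 17865
20068 = 1*17865 + 2203
17865 = 8*2203 + 241
2203 = 9*241 + 34
241 = 7*34 + 3
34 = 11*3 + 1
3 = 3*1 + 0  (stop)
So 158341/20068 = [7; 1, 8, 9, 7, 11, 3].

[7; 1, 8, 9, 7, 11, 3]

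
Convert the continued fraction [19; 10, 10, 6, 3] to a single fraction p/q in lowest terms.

Fold from the inside: start with 3/1.
  6 + 1/3 = 19/3
  10 + 3/19 = 193/19
  10 + 19/193 = 1949/193
  19 + 193/1949 = 37224/1949

37224/1949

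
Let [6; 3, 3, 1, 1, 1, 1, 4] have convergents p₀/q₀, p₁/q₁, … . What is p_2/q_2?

Using pₖ = aₖpₖ₋₁ + pₖ₋₂, qₖ = aₖqₖ₋₁ + qₖ₋₂ (with p₋₁=1, p₋₂=0, q₋₁=0, q₋₂=1):
  k=0: a=6, p=6, q=1
  k=1: a=3, p=19, q=3
  k=2: a=3, p=63, q=10

63/10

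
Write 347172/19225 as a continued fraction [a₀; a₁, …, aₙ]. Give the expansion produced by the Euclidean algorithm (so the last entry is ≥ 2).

347172 = 18*19225 + 1122
19225 = 17*1122 + 151
1122 = 7*151 + 65
151 = 2*65 + 21
65 = 3*21 + 2
21 = 10*2 + 1
2 = 2*1 + 0  (stop)
So 347172/19225 = [18; 17, 7, 2, 3, 10, 2].

[18; 17, 7, 2, 3, 10, 2]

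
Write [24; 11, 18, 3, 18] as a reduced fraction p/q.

268440/11143

Using pₖ = aₖpₖ₋₁ + pₖ₋₂ and qₖ = aₖqₖ₋₁ + qₖ₋₂:
  k=0: a=24, p=24, q=1
  k=1: a=11, p=265, q=11
  k=2: a=18, p=4794, q=199
  k=3: a=3, p=14647, q=608
  k=4: a=18, p=268440, q=11143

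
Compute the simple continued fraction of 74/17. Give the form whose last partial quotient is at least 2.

[4; 2, 1, 5]

74 = 4·17 + 6
17 = 2·6 + 5
6 = 1·5 + 1
5 = 5·1 + 0  (stop)
So 74/17 = [4; 2, 1, 5].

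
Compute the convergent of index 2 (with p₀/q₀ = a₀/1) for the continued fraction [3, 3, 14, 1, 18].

Using pₖ = aₖpₖ₋₁ + pₖ₋₂, qₖ = aₖqₖ₋₁ + qₖ₋₂ (with p₋₁=1, p₋₂=0, q₋₁=0, q₋₂=1):
  k=0: a=3, p=3, q=1
  k=1: a=3, p=10, q=3
  k=2: a=14, p=143, q=43

143/43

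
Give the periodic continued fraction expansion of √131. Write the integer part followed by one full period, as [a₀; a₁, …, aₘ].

a₀ = ⌊√131⌋ = 11.
With m₀=0, d₀=1 and mₖ₊₁ = dₖaₖ − mₖ, dₖ₊₁ = (n − mₖ₊₁²)/dₖ, aₖ₊₁ = ⌊(a₀+mₖ₊₁)/dₖ₊₁⌋:
  k=1: m=11, d=10, a=2
  k=2: m=9, d=5, a=4
  k=3: m=11, d=2, a=11
  k=4: m=11, d=5, a=4
  k=5: m=9, d=10, a=2
  k=6: m=11, d=1, a=22
d=1 and a=2a₀=22 at k=6, so the next step gives (m, d) = (11, 10) again — its k=1 value — and the period has length 6.

[11; 2, 4, 11, 4, 2, 22]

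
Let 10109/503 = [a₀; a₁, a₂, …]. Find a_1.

10

10109 = 20·503 + 49   →  a_0 = 20
503 = 10·49 + 13   →  a_1 = 10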